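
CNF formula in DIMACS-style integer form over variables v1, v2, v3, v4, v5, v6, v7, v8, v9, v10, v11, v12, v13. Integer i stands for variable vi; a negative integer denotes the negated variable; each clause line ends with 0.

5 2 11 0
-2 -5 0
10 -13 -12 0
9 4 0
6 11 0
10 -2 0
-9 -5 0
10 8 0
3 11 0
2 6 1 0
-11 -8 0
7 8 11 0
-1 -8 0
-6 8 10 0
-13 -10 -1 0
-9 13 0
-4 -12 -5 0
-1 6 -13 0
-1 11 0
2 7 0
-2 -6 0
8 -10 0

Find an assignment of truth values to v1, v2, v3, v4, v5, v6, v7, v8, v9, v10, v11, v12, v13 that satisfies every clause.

v3 occurs only positively in the remaining clauses — set v3 = True.
Pure literal: v7 appears only positively; assign v7 = True.
Set v1 = False and propagate.
Set v2 = False and propagate.
  then v6 is forced to True.
Set v4 = True and propagate.
The remaining clauses are satisfied by v5 = True, v8 = True, v9 = False, v10 = False, v11 = False, v12 = False, v13 = True.

v1=F, v2=F, v3=T, v4=T, v5=T, v6=T, v7=T, v8=T, v9=F, v10=F, v11=F, v12=F, v13=T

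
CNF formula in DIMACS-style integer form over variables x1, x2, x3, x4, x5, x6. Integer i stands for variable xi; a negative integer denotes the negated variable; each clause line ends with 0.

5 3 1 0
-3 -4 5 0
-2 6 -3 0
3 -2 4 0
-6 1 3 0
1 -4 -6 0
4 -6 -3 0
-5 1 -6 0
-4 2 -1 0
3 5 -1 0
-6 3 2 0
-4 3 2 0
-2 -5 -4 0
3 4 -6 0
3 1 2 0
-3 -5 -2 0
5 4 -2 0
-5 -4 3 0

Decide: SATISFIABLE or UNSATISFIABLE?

Try x1 = True.
Branch on x2: take x2 = False.
  then x4 is forced to False.
Set x3 = True and propagate.
  then x6 is forced to False.
x5 is now unconstrained; take x5 = True.
So x1 = True, x2 = False, x3 = True, x4 = False, x5 = True, x6 = False is a satisfying assignment.

SATISFIABLE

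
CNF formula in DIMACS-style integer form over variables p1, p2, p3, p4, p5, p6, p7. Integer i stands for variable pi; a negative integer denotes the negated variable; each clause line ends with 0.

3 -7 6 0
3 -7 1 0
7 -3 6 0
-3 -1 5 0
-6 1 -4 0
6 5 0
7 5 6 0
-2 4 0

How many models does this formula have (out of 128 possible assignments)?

Case analysis on p6 and p3:
  p6=T, p3=T: p7 free; 5 ways for (p1,p2,p4,p5) × 2^1 = 10.
  p6=T, p3=F: p5 free; 7 ways for (p1,p2,p4,p7) × 2^1 = 14.
  p6=F, p3=T: p1 free; 3 ways for (p2,p4,p5,p7) × 2^1 = 6.
  p6=F, p3=F: p1 free; 3 ways for (p2,p4,p5,p7) × 2^1 = 6.
Total: 10 + 14 + 6 + 6 = 36.

36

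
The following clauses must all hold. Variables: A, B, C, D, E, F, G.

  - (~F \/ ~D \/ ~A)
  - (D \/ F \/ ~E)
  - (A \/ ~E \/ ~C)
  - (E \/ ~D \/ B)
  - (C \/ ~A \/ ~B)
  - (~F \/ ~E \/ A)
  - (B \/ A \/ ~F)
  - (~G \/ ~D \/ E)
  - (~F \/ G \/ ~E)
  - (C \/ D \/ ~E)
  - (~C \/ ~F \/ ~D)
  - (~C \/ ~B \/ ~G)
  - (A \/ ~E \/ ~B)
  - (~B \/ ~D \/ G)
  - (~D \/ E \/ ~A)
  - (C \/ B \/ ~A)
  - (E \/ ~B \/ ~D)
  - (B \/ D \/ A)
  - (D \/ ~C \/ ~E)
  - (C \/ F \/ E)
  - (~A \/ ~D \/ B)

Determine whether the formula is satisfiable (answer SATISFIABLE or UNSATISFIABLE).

SATISFIABLE

Set A = False and propagate.
The remaining clauses are satisfied by B = True, C = False, D = False, E = False, F = True, G = True.
Every clause has at least one true literal under this assignment.
So A = 0  B = 1  C = 0  D = 0  E = 0  F = 1  G = 1 is a satisfying assignment.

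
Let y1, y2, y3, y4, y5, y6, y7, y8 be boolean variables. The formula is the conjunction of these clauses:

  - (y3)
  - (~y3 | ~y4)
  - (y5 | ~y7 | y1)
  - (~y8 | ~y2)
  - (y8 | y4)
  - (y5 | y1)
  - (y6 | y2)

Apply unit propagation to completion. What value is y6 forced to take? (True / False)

Unit clause (y3) sets y3 = True.
(~y4 | ~y3): since y3 = True, the clause reduces to (~y4). y4 = False.
From (y4 | y8) and y4 = False: y8 = True.
From (~y8 | ~y2) and y8 = True: y2 = False.
(y6 | y2): since y2 = False, the clause reduces to (y6). y6 = True.

True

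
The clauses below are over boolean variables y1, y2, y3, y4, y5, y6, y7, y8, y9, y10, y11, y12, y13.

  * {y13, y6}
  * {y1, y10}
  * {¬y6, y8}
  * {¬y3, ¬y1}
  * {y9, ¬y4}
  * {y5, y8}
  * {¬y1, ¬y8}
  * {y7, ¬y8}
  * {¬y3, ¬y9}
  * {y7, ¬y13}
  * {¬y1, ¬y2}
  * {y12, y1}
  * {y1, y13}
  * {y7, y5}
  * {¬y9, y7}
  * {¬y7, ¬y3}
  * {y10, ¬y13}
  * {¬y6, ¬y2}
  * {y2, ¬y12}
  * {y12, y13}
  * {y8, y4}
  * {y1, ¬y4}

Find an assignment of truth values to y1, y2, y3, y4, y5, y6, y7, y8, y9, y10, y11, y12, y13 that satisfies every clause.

y1 = True, y2 = False, y3 = False, y4 = True, y5 = True, y6 = False, y7 = True, y8 = False, y9 = True, y10 = True, y11 = True, y12 = False, y13 = True

Pure literal: y3 appears only negated; assign y3 = False.
y5 occurs only positively in the remaining clauses — set y5 = True.
Branch on y1: take y1 = True.
  then y8 is forced to False.
  then y6 is forced to False.
  then y13 is forced to True.
  then y7 is forced to True.
  then y2 is forced to False.
  then y10 is forced to True.
  then y12 is forced to False.
  then y4 is forced to True.
  then y9 is forced to True.
y11 is now unconstrained; take y11 = True.
Check each clause:
  1. {y13, y6} — y13 is true.
  2. {y1, y10} — y1 is true.
  3. {¬y6, y8} — ¬y6 is true.
  4. {¬y3, ¬y1} — ¬y3 is true.
  5. {¬y4, y9} — y9 is true.
  6. {y5, y8} — y5 is true.
  7. {¬y1, ¬y8} — ¬y8 is true.
  8. {¬y8, y7} — ¬y8 is true.
  9. {¬y3, ¬y9} — ¬y3 is true.
  10. {¬y13, y7} — y7 is true.
  11. {¬y1, ¬y2} — ¬y2 is true.
  12. {y1, y12} — y1 is true.
  13. {y13, y1} — y1 is true.
  14. {y7, y5} — y5 is true.
  15. {¬y9, y7} — y7 is true.
  16. {¬y7, ¬y3} — ¬y3 is true.
  17. {¬y13, y10} — y10 is true.
  18. {¬y6, ¬y2} — ¬y6 is true.
  19. {¬y12, y2} — ¬y12 is true.
  20. {y12, y13} — y13 is true.
  21. {y8, y4} — y4 is true.
  22. {¬y4, y1} — y1 is true.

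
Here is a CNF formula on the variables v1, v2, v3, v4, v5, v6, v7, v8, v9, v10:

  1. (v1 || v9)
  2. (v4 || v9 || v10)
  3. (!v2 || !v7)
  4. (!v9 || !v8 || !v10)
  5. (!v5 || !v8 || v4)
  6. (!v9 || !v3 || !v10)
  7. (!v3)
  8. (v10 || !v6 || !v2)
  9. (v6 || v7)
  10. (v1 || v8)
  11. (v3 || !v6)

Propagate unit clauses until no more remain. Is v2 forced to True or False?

False

Unit clause (!v3) sets v3 = False.
From (!v6 || v3) and v3 = False: v6 = False.
From (v6 || v7) and v6 = False: v7 = True.
From (!v7 || !v2) and v7 = True: v2 = False.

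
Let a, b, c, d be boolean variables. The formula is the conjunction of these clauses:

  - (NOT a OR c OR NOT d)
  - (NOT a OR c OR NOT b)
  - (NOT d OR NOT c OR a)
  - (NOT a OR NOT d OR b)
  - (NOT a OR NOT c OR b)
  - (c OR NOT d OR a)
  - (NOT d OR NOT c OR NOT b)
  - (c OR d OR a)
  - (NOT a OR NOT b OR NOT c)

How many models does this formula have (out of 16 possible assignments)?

Satisfying assignments:
  a=0 b=0 c=1 d=0
  a=0 b=1 c=1 d=0
  a=1 b=0 c=0 d=0
Count: 3.

3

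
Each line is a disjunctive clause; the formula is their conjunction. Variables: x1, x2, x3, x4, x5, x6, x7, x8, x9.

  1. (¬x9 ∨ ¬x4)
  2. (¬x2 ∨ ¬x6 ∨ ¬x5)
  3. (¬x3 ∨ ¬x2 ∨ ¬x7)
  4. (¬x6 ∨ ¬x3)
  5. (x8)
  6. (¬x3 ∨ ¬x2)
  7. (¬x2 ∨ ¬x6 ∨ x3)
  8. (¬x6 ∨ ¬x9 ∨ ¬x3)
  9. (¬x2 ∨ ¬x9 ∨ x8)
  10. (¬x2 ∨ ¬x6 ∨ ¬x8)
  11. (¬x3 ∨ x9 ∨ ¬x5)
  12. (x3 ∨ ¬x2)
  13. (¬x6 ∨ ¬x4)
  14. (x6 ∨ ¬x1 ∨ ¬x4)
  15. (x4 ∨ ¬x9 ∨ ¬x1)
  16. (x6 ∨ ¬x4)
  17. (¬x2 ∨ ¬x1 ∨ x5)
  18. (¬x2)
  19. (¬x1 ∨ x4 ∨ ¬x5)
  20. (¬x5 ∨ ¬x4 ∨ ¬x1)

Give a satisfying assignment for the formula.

x1 = True  x2 = False  x3 = False  x4 = False  x5 = False  x6 = True  x7 = True  x8 = True  x9 = False

Unit propagation: (x8) forces x8 = True.
(¬x2) is a unit clause, so x2 = False.
Pure literal: x3 appears only negated; assign x3 = False.
x5 occurs only negated in the remaining clauses — set x5 = False.
Set x1 = True and propagate.
Branch on x4: take x4 = False.
  then x9 is forced to False.
x6, x7 are now unconstrained; take x6 = True, x7 = True.
Every clause has at least one true literal under this assignment.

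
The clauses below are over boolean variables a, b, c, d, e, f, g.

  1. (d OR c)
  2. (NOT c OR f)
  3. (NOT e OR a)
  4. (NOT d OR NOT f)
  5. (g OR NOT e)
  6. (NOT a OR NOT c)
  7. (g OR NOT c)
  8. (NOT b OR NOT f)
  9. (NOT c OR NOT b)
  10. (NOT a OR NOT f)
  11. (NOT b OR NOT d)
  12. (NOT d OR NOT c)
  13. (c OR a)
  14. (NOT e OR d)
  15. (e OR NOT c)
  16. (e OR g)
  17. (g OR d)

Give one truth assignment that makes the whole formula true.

a = T, b = F, c = F, d = T, e = T, f = F, g = T

Check each clause:
  1. (d OR c) — d is true.
  2. (NOT c OR f) — NOT c is true.
  3. (NOT e OR a) — a is true.
  4. (NOT f OR NOT d) — NOT f is true.
  5. (g OR NOT e) — g is true.
  6. (NOT c OR NOT a) — NOT c is true.
  7. (g OR NOT c) — NOT c is true.
  8. (NOT b OR NOT f) — NOT f is true.
  9. (NOT b OR NOT c) — NOT c is true.
  10. (NOT f OR NOT a) — NOT f is true.
  11. (NOT d OR NOT b) — NOT b is true.
  12. (NOT c OR NOT d) — NOT c is true.
  13. (c OR a) — a is true.
  14. (NOT e OR d) — d is true.
  15. (e OR NOT c) — NOT c is true.
  16. (e OR g) — e is true.
  17. (d OR g) — d is true.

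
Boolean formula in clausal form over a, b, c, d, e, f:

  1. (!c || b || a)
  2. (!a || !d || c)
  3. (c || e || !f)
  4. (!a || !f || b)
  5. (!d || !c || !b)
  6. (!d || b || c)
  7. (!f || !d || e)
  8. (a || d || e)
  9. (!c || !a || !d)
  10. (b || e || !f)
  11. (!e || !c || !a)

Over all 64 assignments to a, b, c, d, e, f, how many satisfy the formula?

Split on c, then a.
  c=1, a=1: remaining (b,d,e,f) ∈ {(0,0,0,0); (1,0,0,0); (1,0,0,1)} — 3.
  c=1, a=0: remaining (b,d,e,f) ∈ {(1,0,1,0); (1,0,1,1)} — 2.
  c=0, a=1: 5 of the 16 assignments to (b,d,e,f) work.
  c=0, a=0: 7 of the 16 assignments to (b,d,e,f) work.
Total: 3 + 2 + 5 + 7 = 17.

17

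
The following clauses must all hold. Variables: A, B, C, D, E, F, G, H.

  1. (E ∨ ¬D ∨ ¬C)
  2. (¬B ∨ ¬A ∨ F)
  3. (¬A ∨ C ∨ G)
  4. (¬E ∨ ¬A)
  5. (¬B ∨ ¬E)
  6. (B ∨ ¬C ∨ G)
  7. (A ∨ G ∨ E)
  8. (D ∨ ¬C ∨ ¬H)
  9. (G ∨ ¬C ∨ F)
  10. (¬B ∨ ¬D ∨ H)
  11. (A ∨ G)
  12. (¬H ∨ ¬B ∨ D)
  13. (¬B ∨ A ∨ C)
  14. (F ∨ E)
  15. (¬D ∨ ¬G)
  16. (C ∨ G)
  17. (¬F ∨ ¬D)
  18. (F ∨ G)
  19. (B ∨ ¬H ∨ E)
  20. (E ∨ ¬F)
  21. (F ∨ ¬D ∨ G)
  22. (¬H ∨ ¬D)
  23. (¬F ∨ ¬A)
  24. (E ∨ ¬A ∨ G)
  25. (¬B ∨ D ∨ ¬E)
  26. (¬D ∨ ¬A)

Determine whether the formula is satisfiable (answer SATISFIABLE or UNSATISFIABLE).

SATISFIABLE

Branch on A: take A = False.
  then G is forced to True.
  then D is forced to False.
Set B = False and propagate.
Branch on C: take C = True.
  then H is forced to False.
The remaining clauses are satisfied by E = True, F = False.
So A=F  B=F  C=T  D=F  E=T  F=F  G=T  H=F is a satisfying assignment.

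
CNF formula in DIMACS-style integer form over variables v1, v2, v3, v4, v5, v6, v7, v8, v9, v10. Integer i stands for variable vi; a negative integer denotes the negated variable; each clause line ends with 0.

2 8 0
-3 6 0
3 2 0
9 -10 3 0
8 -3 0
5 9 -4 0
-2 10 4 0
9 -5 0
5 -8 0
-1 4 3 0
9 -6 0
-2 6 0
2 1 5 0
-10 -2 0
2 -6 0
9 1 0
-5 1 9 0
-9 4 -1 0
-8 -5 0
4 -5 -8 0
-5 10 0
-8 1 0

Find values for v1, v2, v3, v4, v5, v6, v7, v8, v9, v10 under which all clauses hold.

Try v1 = True.
For the remaining variables, v2 = True, v3 = False, v4 = True, v5 = False, v6 = True, v7 = True, v8 = False, v9 = True, v10 = False works.

v1=T, v2=T, v3=F, v4=T, v5=F, v6=T, v7=T, v8=F, v9=T, v10=F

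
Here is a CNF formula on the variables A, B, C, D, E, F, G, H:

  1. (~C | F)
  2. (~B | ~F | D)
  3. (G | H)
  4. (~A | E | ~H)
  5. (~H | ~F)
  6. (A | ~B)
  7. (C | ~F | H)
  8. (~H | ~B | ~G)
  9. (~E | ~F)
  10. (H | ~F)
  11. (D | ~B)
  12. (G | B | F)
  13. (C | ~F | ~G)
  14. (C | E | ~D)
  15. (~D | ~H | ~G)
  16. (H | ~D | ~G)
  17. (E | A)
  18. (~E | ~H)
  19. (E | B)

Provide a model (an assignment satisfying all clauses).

A = False, B = False, C = False, D = False, E = True, F = False, G = True, H = False

Try A = False.
  then B is forced to False.
  then E is forced to True.
  then F is forced to False.
  then C is forced to False.
  then G is forced to True.
  then H is forced to False.
  then D is forced to False.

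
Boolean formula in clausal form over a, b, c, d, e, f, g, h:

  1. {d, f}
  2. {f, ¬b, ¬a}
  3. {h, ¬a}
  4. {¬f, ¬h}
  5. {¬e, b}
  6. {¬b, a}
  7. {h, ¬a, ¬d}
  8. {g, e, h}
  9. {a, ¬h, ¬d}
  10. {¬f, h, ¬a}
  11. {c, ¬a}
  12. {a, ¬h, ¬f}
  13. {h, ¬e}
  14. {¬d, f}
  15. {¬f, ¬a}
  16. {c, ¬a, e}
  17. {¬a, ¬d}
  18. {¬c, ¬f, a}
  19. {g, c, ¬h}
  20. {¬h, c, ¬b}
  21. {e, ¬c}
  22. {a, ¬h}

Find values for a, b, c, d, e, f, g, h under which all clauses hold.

a = False, b = False, c = False, d = False, e = False, f = True, g = True, h = False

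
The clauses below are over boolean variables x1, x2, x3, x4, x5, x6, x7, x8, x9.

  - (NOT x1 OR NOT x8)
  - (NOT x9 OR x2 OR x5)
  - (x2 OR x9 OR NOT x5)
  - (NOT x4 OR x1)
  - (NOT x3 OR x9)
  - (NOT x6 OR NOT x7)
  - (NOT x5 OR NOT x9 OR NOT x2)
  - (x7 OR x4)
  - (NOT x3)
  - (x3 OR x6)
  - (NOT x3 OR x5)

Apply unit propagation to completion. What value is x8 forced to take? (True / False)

Unit clause (NOT x3) sets x3 = False.
(x3 OR x6) with x3 = False leaves only x6, so x6 = True.
From (NOT x7 OR NOT x6) and x6 = True: x7 = False.
From (x4 OR x7) and x7 = False: x4 = True.
From (NOT x4 OR x1) and x4 = True: x1 = True.
From (NOT x8 OR NOT x1) and x1 = True: x8 = False.

False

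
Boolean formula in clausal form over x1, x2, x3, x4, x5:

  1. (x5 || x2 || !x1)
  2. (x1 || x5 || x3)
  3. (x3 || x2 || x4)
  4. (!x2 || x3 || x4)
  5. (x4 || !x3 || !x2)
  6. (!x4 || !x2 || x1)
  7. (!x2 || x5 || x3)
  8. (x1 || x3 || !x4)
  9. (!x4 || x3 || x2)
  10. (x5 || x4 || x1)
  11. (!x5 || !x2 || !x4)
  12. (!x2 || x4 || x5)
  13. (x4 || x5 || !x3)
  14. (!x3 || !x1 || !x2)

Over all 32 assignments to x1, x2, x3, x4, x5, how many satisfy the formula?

5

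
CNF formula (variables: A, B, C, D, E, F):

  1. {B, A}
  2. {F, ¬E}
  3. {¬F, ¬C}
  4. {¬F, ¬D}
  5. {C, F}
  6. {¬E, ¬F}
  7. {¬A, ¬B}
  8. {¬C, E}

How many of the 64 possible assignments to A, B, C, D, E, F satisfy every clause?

The models are:
  A=F B=T C=F D=F E=F F=T
  A=T B=F C=F D=F E=F F=T
Count: 2.

2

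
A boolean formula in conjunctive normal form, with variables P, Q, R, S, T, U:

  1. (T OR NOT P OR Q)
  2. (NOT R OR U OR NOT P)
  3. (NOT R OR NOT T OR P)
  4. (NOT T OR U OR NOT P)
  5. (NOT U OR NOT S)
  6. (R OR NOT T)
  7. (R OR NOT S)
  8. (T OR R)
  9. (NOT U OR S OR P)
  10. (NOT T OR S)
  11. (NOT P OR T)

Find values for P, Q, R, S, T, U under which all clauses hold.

Q occurs only positively in the remaining clauses — set Q = True.
Branch on P: take P = False.
Try R = True.
  then T is forced to False.
Set S = True and propagate.
  then U is forced to False.

P=False, Q=True, R=True, S=True, T=False, U=False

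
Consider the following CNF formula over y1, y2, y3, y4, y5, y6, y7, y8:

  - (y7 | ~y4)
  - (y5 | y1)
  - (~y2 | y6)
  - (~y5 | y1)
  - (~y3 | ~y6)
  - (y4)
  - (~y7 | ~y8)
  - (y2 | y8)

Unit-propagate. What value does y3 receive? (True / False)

Unit clause (y4) sets y4 = True.
From (~y4 | y7) and y4 = True: y7 = True.
(~y8 | ~y7) with y7 = True leaves only ~y8, so y8 = False.
(y8 | y2) with y8 = False leaves only y2, so y2 = True.
In (~y2 | y6), ~y2 is now false; y6 must hold, so y6 = True.
From (~y3 | ~y6) and y6 = True: y3 = False.

False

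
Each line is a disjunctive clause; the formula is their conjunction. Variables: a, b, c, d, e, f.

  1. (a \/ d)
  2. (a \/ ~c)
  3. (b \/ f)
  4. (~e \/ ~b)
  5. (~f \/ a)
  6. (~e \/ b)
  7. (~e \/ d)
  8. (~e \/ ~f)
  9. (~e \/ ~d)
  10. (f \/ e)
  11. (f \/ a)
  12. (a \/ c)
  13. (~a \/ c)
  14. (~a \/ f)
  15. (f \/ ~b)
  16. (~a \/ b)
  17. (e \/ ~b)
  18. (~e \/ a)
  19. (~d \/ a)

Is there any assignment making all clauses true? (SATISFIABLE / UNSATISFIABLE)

UNSATISFIABLE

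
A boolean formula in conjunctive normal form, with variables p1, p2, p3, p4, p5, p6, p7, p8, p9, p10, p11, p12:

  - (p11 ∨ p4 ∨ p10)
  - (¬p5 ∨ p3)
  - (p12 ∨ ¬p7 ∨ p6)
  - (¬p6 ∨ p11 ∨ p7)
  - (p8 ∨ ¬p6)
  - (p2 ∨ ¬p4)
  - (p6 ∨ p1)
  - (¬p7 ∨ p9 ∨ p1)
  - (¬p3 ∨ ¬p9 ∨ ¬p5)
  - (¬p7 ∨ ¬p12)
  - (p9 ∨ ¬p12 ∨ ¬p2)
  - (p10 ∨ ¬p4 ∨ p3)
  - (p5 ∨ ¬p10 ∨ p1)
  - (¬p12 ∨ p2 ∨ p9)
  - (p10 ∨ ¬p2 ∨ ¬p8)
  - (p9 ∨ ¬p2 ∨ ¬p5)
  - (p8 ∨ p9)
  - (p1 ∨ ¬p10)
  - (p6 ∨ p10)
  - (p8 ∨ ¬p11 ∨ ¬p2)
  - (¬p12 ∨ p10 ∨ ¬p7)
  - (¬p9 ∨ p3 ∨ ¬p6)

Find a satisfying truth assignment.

Pure literal: p1 appears only positively; assign p1 = True.
Set p2 = True and propagate.
For the remaining variables, p3 = False, p4 = False, p5 = False, p6 = False, p7 = False, p8 = True, p9 = True, p10 = True, p11 = False, p12 = False works.
Check each clause:
  1. (p4 ∨ p10 ∨ p11) — p10 is true.
  2. (¬p5 ∨ p3) — ¬p5 is true.
  3. (p6 ∨ p12 ∨ ¬p7) — ¬p7 is true.
  4. (¬p6 ∨ p11 ∨ p7) — ¬p6 is true.
  5. (¬p6 ∨ p8) — p8 is true.
  6. (¬p4 ∨ p2) — p2 is true.
  7. (p6 ∨ p1) — p1 is true.
  8. (¬p7 ∨ p9 ∨ p1) — p1 is true.
  9. (¬p5 ∨ ¬p3 ∨ ¬p9) — ¬p5 is true.
  10. (¬p7 ∨ ¬p12) — ¬p7 is true.
  11. (p9 ∨ ¬p2 ∨ ¬p12) — p9 is true.
  12. (p3 ∨ ¬p4 ∨ p10) — p10 is true.
  13. (¬p10 ∨ p5 ∨ p1) — p1 is true.
  14. (¬p12 ∨ p9 ∨ p2) — p9 is true.
  15. (¬p2 ∨ p10 ∨ ¬p8) — p10 is true.
  16. (p9 ∨ ¬p2 ∨ ¬p5) — p9 is true.
  17. (p8 ∨ p9) — p8 is true.
  18. (p1 ∨ ¬p10) — p1 is true.
  19. (p6 ∨ p10) — p10 is true.
  20. (¬p11 ∨ p8 ∨ ¬p2) — p8 is true.
  21. (p10 ∨ ¬p12 ∨ ¬p7) — ¬p7 is true.
  22. (¬p6 ∨ p3 ∨ ¬p9) — ¬p6 is true.

p1=T  p2=T  p3=F  p4=F  p5=F  p6=F  p7=F  p8=T  p9=T  p10=T  p11=F  p12=F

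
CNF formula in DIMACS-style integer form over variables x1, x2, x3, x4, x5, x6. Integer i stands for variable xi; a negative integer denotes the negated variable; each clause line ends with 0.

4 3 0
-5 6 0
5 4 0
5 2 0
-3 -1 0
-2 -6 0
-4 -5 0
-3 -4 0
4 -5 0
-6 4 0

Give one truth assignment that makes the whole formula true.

x1=1, x2=1, x3=0, x4=1, x5=0, x6=0

Set x1 = True and propagate.
  then x3 is forced to False.
  then x4 is forced to True.
  then x5 is forced to False.
  then x2 is forced to True.
  then x6 is forced to False.
Every clause has at least one true literal under this assignment.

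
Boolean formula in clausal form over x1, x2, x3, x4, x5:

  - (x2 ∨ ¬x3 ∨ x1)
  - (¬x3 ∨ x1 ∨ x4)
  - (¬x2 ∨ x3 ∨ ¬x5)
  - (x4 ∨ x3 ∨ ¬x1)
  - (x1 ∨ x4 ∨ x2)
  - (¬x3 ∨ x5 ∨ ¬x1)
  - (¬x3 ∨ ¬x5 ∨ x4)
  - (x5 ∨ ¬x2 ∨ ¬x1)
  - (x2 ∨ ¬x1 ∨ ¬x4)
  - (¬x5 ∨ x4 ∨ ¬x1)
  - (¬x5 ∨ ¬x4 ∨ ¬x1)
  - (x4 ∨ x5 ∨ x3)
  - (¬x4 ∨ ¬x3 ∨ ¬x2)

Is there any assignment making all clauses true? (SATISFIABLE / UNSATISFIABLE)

SATISFIABLE

Set x1 = False and propagate.
For the remaining variables, x2 = False, x3 = False, x4 = True, x5 = False works.
So x1=False, x2=False, x3=False, x4=True, x5=False is a satisfying assignment.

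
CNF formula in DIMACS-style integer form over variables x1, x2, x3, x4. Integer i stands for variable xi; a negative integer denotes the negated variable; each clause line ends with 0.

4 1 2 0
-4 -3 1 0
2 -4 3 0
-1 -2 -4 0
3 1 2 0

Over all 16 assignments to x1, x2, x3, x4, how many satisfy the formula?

8

Case analysis on x1 and x2:
  x1=T, x2=T: remaining (x3,x4) ∈ {(F,F); (T,F)} — 2.
  x1=T, x2=F: remaining (x3,x4) ∈ {(F,F); (T,F); (T,T)} — 3.
  x1=F, x2=T: remaining (x3,x4) ∈ {(F,F); (F,T); (T,F)} — 3.
  x1=F, x2=F: a clause becomes empty — 0.
Total: 2 + 3 + 3 + 0 = 8.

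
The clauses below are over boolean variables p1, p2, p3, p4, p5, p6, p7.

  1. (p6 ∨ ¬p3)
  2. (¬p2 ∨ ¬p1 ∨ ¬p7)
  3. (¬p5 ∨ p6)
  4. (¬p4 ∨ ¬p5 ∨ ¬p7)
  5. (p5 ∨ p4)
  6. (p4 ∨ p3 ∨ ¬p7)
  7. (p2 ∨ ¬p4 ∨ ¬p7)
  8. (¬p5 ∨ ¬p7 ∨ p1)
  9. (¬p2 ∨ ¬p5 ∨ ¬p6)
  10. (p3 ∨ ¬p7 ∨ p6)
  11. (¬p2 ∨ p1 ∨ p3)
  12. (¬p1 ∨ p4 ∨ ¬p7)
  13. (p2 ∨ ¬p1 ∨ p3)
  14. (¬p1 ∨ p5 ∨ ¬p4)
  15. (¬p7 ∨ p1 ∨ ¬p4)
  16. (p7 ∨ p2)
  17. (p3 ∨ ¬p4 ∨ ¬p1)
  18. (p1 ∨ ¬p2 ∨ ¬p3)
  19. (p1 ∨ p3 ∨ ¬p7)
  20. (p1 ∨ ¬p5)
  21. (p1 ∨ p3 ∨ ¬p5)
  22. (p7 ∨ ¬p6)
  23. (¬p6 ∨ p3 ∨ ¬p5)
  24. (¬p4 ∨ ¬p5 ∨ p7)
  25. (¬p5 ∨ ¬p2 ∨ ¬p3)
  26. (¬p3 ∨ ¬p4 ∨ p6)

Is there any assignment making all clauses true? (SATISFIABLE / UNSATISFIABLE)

p1 = True:
  p4 = True:
    propagation gives p5=True, p6=True, p7=False; an empty clause results — contradiction.
  p4 = False:
    propagation gives p5=True, p6=True, p2=False, p7=False; an empty clause results — contradiction.
p1 = False:
  propagation gives p5=False, p4=True, p7=False, p2=True; an empty clause results — contradiction.
Every branch closes, so no satisfying assignment exists.

UNSATISFIABLE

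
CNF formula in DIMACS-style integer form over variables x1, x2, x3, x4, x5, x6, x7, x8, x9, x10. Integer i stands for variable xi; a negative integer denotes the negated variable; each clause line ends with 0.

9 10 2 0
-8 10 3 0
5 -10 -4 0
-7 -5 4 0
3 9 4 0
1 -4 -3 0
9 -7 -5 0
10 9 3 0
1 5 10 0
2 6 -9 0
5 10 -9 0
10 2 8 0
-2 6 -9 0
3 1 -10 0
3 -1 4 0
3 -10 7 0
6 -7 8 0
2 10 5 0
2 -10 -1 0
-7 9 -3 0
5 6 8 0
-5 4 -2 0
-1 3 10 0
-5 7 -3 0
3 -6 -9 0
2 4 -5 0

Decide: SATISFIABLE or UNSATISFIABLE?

Set x1 = False and propagate.
For the remaining variables, x2 = False, x3 = True, x4 = False, x5 = False, x6 = True, x7 = True, x8 = True, x9 = True, x10 = True works.
Every clause has at least one true literal under this assignment.
So x1 = False  x2 = False  x3 = True  x4 = False  x5 = False  x6 = True  x7 = True  x8 = True  x9 = True  x10 = True is a satisfying assignment.

SATISFIABLE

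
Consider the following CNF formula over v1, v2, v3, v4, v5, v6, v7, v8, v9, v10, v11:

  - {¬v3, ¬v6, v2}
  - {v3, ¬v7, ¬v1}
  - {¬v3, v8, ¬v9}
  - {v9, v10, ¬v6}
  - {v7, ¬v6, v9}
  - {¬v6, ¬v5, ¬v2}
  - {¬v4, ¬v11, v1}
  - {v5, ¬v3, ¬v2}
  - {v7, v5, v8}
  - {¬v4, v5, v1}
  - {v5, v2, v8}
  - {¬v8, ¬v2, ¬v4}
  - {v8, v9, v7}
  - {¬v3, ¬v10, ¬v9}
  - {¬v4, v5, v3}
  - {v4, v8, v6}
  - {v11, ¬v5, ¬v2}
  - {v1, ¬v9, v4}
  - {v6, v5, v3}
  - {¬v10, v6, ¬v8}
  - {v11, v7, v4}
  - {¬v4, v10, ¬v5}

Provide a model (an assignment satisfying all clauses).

v1=T, v2=F, v3=T, v4=F, v5=T, v6=F, v7=F, v8=T, v9=T, v10=F, v11=T

Branch on v1: take v1 = True.
Try v2 = False.
For the remaining variables, v3 = True, v4 = False, v5 = True, v6 = False, v7 = False, v8 = True, v9 = True, v10 = False, v11 = True works.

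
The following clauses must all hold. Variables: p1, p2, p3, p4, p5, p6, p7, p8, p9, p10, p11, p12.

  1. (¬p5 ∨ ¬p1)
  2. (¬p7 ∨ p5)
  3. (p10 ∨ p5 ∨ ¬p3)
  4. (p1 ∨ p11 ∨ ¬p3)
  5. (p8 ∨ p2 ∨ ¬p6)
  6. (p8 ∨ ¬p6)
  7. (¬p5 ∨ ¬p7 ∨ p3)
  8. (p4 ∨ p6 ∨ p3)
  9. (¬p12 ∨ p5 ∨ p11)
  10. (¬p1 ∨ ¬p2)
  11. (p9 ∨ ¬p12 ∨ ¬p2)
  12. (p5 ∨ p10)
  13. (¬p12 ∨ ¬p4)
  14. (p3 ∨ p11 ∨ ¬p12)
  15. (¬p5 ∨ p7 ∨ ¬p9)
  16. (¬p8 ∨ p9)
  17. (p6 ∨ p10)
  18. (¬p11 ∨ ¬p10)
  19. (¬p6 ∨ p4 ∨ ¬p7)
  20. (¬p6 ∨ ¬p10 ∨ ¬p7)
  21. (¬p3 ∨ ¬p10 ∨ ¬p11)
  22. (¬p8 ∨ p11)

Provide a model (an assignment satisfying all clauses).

p1=False, p2=True, p3=False, p4=True, p5=False, p6=False, p7=False, p8=False, p9=True, p10=True, p11=False, p12=False

Check each clause:
  1. (¬p1 ∨ ¬p5) — ¬p5 is true.
  2. (p5 ∨ ¬p7) — ¬p7 is true.
  3. (p5 ∨ p10 ∨ ¬p3) — p10 is true.
  4. (p11 ∨ p1 ∨ ¬p3) — ¬p3 is true.
  5. (p2 ∨ ¬p6 ∨ p8) — ¬p6 is true.
  6. (¬p6 ∨ p8) — ¬p6 is true.
  7. (¬p5 ∨ ¬p7 ∨ p3) — ¬p7 is true.
  8. (p6 ∨ p4 ∨ p3) — p4 is true.
  9. (¬p12 ∨ p11 ∨ p5) — ¬p12 is true.
  10. (¬p1 ∨ ¬p2) — ¬p1 is true.
  11. (¬p2 ∨ ¬p12 ∨ p9) — p9 is true.
  12. (p10 ∨ p5) — p10 is true.
  13. (¬p4 ∨ ¬p12) — ¬p12 is true.
  14. (p3 ∨ ¬p12 ∨ p11) — ¬p12 is true.
  15. (p7 ∨ ¬p5 ∨ ¬p9) — ¬p5 is true.
  16. (p9 ∨ ¬p8) — ¬p8 is true.
  17. (p10 ∨ p6) — p10 is true.
  18. (¬p10 ∨ ¬p11) — ¬p11 is true.
  19. (¬p7 ∨ ¬p6 ∨ p4) — ¬p7 is true.
  20. (¬p10 ∨ ¬p6 ∨ ¬p7) — ¬p7 is true.
  21. (¬p11 ∨ ¬p3 ∨ ¬p10) — ¬p3 is true.
  22. (p11 ∨ ¬p8) — ¬p8 is true.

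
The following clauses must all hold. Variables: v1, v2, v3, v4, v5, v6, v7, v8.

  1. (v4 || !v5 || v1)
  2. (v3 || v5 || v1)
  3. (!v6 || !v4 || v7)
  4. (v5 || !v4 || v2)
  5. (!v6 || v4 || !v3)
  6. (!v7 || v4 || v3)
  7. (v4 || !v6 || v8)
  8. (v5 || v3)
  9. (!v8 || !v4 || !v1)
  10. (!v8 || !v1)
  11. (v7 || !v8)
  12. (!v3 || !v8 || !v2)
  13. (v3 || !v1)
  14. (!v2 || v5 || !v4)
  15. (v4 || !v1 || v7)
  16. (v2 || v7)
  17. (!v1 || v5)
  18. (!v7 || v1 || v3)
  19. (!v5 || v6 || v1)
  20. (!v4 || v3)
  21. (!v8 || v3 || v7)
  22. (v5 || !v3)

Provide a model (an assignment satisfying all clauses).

v1=T  v2=F  v3=T  v4=T  v5=T  v6=F  v7=T  v8=F

Check each clause:
  1. (!v5 || v1 || v4) — v1 is true.
  2. (v5 || v3 || v1) — v1 is true.
  3. (v7 || !v6 || !v4) — !v6 is true.
  4. (v5 || !v4 || v2) — v5 is true.
  5. (!v6 || v4 || !v3) — !v6 is true.
  6. (v3 || !v7 || v4) — v3 is true.
  7. (v4 || v8 || !v6) — !v6 is true.
  8. (v3 || v5) — v3 is true.
  9. (!v4 || !v1 || !v8) — !v8 is true.
  10. (!v8 || !v1) — !v8 is true.
  11. (!v8 || v7) — !v8 is true.
  12. (!v2 || !v8 || !v3) — !v8 is true.
  13. (v3 || !v1) — v3 is true.
  14. (v5 || !v4 || !v2) — v5 is true.
  15. (v7 || v4 || !v1) — v4 is true.
  16. (v7 || v2) — v7 is true.
  17. (v5 || !v1) — v5 is true.
  18. (v1 || v3 || !v7) — v1 is true.
  19. (v1 || !v5 || v6) — v1 is true.
  20. (!v4 || v3) — v3 is true.
  21. (!v8 || v3 || v7) — !v8 is true.
  22. (!v3 || v5) — v5 is true.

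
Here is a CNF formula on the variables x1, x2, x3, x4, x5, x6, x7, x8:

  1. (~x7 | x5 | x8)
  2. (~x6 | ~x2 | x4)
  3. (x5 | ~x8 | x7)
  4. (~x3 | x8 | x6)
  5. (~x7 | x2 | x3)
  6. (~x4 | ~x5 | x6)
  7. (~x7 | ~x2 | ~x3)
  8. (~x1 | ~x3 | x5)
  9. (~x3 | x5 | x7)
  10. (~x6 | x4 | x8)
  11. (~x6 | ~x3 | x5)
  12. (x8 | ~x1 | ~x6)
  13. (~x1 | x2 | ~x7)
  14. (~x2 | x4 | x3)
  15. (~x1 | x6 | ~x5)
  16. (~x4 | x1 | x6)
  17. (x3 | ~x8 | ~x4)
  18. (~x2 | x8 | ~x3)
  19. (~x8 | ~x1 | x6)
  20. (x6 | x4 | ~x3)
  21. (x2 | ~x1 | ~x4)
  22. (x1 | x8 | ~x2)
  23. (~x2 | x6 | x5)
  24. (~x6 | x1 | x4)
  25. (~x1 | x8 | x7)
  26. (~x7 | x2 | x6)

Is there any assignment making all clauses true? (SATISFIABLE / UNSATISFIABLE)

SATISFIABLE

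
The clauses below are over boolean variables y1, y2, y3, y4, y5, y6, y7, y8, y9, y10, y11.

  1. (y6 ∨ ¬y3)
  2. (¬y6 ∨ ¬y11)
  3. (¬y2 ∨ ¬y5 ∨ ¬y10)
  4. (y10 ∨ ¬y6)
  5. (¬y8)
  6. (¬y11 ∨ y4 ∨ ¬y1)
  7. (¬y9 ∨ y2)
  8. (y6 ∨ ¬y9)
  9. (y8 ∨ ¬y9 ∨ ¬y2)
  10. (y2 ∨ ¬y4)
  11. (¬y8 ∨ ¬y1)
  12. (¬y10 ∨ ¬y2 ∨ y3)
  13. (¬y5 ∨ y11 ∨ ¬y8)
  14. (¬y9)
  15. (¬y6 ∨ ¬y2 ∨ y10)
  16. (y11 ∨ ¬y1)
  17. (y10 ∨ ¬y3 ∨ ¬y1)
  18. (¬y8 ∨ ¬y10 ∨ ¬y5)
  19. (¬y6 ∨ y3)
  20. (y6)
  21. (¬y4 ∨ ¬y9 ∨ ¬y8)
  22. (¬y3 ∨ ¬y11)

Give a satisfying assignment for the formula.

y1=F  y2=T  y3=T  y4=F  y5=F  y6=T  y7=F  y8=F  y9=F  y10=T  y11=F

Unit propagation: (¬y8) forces y8 = False.
(¬y9) is a unit clause, so y9 = False.
The clause (y6) is unit: y6 must be True.
The clause (¬y11) is unit: y11 must be False.
(y10) is a unit clause, so y10 = True.
(¬y1) is a unit clause, so y1 = False.
(y3) is a unit clause, so y3 = True.
y4 occurs only negated in the remaining clauses — set y4 = False.
Pure literal: y5 appears only negated; assign y5 = False.
y2, y7 are now unconstrained; take y2 = True, y7 = False.
Check each clause:
  1. (¬y3 ∨ y6) — y6 is true.
  2. (¬y6 ∨ ¬y11) — ¬y11 is true.
  3. (¬y5 ∨ ¬y2 ∨ ¬y10) — ¬y5 is true.
  4. (¬y6 ∨ y10) — y10 is true.
  5. (¬y8) — ¬y8 is true.
  6. (y4 ∨ ¬y1 ∨ ¬y11) — ¬y11 is true.
  7. (y2 ∨ ¬y9) — y2 is true.
  8. (y6 ∨ ¬y9) — y6 is true.
  9. (¬y2 ∨ y8 ∨ ¬y9) — ¬y9 is true.
  10. (y2 ∨ ¬y4) — y2 is true.
  11. (¬y1 ∨ ¬y8) — ¬y8 is true.
  12. (¬y10 ∨ y3 ∨ ¬y2) — y3 is true.
  13. (¬y8 ∨ ¬y5 ∨ y11) — ¬y8 is true.
  14. (¬y9) — ¬y9 is true.
  15. (¬y6 ∨ ¬y2 ∨ y10) — y10 is true.
  16. (¬y1 ∨ y11) — ¬y1 is true.
  17. (y10 ∨ ¬y3 ∨ ¬y1) — y10 is true.
  18. (¬y10 ∨ ¬y5 ∨ ¬y8) — ¬y8 is true.
  19. (y3 ∨ ¬y6) — y3 is true.
  20. (y6) — y6 is true.
  21. (¬y9 ∨ ¬y8 ∨ ¬y4) — ¬y8 is true.
  22. (¬y3 ∨ ¬y11) — ¬y11 is true.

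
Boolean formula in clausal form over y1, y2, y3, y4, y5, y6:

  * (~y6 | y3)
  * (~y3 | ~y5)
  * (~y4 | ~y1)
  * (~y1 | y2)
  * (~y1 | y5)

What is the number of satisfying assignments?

17

Split on y1, then y3.
  y1=T, y3=T: a clause becomes empty — 0.
  y1=T, y3=F: remaining (y2,y4,y5,y6) ∈ {(T,F,T,F)} — 1.
  y1=F, y3=T: forces y5=F; y2, y4, y6 free → 2^3 = 8.
  y1=F, y3=F: forces y6=F; y2, y4, y5 free → 2^3 = 8.
Total: 0 + 1 + 8 + 8 = 17.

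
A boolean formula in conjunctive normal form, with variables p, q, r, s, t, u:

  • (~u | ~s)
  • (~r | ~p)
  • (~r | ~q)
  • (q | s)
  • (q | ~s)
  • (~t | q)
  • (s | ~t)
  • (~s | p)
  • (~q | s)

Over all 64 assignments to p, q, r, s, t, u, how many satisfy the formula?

2

Satisfying assignments:
  p=T q=T r=F s=T t=F u=F
  p=T q=T r=F s=T t=T u=F
Count: 2.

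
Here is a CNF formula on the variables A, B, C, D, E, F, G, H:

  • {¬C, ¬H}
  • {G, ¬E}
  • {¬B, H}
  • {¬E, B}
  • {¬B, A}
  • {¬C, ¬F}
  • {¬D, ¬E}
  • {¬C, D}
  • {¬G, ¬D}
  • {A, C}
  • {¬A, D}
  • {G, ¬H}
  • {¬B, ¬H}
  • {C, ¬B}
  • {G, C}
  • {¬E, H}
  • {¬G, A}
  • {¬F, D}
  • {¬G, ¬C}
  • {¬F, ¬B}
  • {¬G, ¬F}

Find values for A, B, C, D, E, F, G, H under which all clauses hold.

A=True, B=False, C=True, D=True, E=False, F=False, G=False, H=False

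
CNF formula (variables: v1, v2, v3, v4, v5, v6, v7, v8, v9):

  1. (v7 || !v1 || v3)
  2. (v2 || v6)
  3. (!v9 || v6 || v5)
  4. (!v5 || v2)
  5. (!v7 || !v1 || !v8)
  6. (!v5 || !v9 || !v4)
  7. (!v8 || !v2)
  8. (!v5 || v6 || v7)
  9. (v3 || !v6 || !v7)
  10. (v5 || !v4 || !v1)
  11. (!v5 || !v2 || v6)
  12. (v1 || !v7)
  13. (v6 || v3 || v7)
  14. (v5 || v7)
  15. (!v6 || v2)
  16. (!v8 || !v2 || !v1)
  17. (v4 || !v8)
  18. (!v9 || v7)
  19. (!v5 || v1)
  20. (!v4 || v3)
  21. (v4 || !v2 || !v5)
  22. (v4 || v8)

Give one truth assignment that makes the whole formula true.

v1 = T, v2 = T, v3 = T, v4 = T, v5 = T, v6 = T, v7 = F, v8 = F, v9 = F

v3 occurs only positively in the remaining clauses — set v3 = True.
Pure literal: v9 appears only negated; assign v9 = False.
Branch on v1: take v1 = True.
The remaining clauses are satisfied by v2 = True, v4 = True, v5 = True, v6 = True, v7 = False, v8 = False.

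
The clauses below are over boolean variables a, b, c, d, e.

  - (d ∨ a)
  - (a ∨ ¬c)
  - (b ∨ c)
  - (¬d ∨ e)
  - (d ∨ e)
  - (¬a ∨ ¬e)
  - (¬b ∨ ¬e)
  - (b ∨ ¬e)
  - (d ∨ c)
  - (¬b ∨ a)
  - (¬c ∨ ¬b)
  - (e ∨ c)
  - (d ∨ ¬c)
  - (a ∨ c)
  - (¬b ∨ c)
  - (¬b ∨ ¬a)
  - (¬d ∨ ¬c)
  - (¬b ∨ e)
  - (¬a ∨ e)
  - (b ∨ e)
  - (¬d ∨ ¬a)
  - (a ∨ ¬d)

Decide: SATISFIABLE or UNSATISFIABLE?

UNSATISFIABLE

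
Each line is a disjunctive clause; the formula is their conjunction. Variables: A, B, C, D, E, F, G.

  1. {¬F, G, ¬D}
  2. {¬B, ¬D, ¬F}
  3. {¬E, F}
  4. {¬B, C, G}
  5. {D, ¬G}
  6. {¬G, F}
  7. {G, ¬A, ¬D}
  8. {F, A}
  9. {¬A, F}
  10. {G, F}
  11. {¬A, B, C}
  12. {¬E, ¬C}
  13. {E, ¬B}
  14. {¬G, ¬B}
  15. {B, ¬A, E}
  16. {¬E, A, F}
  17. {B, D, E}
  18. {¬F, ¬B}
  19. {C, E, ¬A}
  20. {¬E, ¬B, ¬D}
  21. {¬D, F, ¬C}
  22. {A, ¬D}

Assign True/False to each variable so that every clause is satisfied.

A = F  B = F  C = F  D = F  E = T  F = T  G = F

Try A = False.
  then F is forced to True.
  then B is forced to False.
  then D is forced to False.
  then G is forced to False.
  then E is forced to True.
  then C is forced to False.
Every clause has at least one true literal under this assignment.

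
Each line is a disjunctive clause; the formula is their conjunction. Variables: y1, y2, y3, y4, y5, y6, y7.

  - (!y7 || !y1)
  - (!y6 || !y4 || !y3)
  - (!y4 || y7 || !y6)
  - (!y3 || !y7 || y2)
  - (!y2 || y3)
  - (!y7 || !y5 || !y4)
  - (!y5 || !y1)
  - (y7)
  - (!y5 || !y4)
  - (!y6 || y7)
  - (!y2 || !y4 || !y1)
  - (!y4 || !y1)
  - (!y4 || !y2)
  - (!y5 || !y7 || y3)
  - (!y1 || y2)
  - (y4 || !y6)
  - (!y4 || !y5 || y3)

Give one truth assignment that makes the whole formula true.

The clause (y7) is unit: y7 must be True.
Unit propagation: (!y1) forces y1 = False.
y5 occurs only negated in the remaining clauses — set y5 = False.
y6 occurs only negated in the remaining clauses — set y6 = False.
Try y2 = False.
  then y3 is forced to False.
y4 is now unconstrained; take y4 = True.
Check each clause:
  1. (!y1 || !y7) — !y1 is true.
  2. (!y3 || !y4 || !y6) — !y6 is true.
  3. (!y4 || y7 || !y6) — !y6 is true.
  4. (y2 || !y7 || !y3) — !y3 is true.
  5. (!y2 || y3) — !y2 is true.
  6. (!y5 || !y4 || !y7) — !y5 is true.
  7. (!y1 || !y5) — !y5 is true.
  8. (y7) — y7 is true.
  9. (!y5 || !y4) — !y5 is true.
  10. (y7 || !y6) — !y6 is true.
  11. (!y4 || !y1 || !y2) — !y1 is true.
  12. (!y1 || !y4) — !y1 is true.
  13. (!y4 || !y2) — !y2 is true.
  14. (!y7 || y3 || !y5) — !y5 is true.
  15. (y2 || !y1) — !y1 is true.
  16. (y4 || !y6) — !y6 is true.
  17. (y3 || !y5 || !y4) — !y5 is true.

y1=False, y2=False, y3=False, y4=True, y5=False, y6=False, y7=True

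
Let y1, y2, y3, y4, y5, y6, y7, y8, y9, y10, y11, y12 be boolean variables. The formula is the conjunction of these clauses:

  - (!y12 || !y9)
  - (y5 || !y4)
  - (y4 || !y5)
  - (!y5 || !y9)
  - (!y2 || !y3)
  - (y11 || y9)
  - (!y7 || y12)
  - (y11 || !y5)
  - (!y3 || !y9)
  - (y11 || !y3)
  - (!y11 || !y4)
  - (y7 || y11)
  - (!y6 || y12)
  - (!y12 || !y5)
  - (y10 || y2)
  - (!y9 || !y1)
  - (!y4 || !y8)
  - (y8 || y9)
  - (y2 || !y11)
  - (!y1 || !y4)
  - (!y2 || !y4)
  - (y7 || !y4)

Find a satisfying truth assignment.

y3 occurs only negated in the remaining clauses — set y3 = False.
Pure literal: y6 appears only negated; assign y6 = False.
Try y1 = True.
  then y9 is forced to False.
  then y11 is forced to True.
  then y4 is forced to False.
  then y5 is forced to False.
  then y8 is forced to True.
  then y2 is forced to True.
For the remaining variables, y7 = False, y10 = False, y12 = True works.
Every clause has at least one true literal under this assignment.
Check each clause:
  1. (!y12 || !y9) — !y9 is true.
  2. (!y4 || y5) — !y4 is true.
  3. (!y5 || y4) — !y5 is true.
  4. (!y5 || !y9) — !y5 is true.
  5. (!y3 || !y2) — !y3 is true.
  6. (y9 || y11) — y11 is true.
  7. (y12 || !y7) — !y7 is true.
  8. (!y5 || y11) — y11 is true.
  9. (!y3 || !y9) — !y3 is true.
  10. (!y3 || y11) — y11 is true.
  11. (!y11 || !y4) — !y4 is true.
  12. (y11 || y7) — y11 is true.
  13. (y12 || !y6) — !y6 is true.
  14. (!y12 || !y5) — !y5 is true.
  15. (y10 || y2) — y2 is true.
  16. (!y9 || !y1) — !y9 is true.
  17. (!y4 || !y8) — !y4 is true.
  18. (y9 || y8) — y8 is true.
  19. (y2 || !y11) — y2 is true.
  20. (!y1 || !y4) — !y4 is true.
  21. (!y2 || !y4) — !y4 is true.
  22. (y7 || !y4) — !y4 is true.

y1=T, y2=T, y3=F, y4=F, y5=F, y6=F, y7=F, y8=T, y9=F, y10=F, y11=T, y12=T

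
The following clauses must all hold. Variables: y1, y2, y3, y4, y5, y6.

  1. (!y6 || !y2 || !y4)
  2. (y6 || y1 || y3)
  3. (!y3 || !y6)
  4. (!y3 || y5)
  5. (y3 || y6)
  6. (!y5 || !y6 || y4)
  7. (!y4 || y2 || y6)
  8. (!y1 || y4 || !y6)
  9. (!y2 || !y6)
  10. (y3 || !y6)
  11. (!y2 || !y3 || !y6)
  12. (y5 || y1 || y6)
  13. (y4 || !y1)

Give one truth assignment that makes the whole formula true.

Set y1 = False and propagate.
Set y2 = True and propagate.
  then y6 is forced to False.
  then y3 is forced to True.
  then y5 is forced to True.
y4 is now unconstrained; take y4 = True.
Every clause has at least one true literal under this assignment.
Check each clause:
  1. (!y6 || !y2 || !y4) — !y6 is true.
  2. (y1 || y6 || y3) — y3 is true.
  3. (!y3 || !y6) — !y6 is true.
  4. (!y3 || y5) — y5 is true.
  5. (y6 || y3) — y3 is true.
  6. (!y5 || y4 || !y6) — !y6 is true.
  7. (y6 || !y4 || y2) — y2 is true.
  8. (!y6 || !y1 || y4) — !y6 is true.
  9. (!y2 || !y6) — !y6 is true.
  10. (!y6 || y3) — !y6 is true.
  11. (!y3 || !y6 || !y2) — !y6 is true.
  12. (y5 || y1 || y6) — y5 is true.
  13. (y4 || !y1) — y4 is true.

y1=False, y2=True, y3=True, y4=True, y5=True, y6=False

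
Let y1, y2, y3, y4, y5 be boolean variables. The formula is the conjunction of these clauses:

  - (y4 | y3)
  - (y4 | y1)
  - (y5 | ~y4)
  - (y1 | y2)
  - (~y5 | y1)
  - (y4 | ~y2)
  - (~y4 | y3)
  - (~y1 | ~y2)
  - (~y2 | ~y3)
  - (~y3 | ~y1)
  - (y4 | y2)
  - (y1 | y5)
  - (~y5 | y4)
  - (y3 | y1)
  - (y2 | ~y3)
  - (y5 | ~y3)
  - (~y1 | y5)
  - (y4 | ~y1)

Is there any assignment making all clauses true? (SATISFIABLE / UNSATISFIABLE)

y1 = True:
  propagation gives y2=False, y3=False, y4=True; an empty clause results — contradiction.
y1 = False:
  propagation gives y4=True, y5=True; an empty clause results — contradiction.
Every branch closes, so no satisfying assignment exists.

UNSATISFIABLE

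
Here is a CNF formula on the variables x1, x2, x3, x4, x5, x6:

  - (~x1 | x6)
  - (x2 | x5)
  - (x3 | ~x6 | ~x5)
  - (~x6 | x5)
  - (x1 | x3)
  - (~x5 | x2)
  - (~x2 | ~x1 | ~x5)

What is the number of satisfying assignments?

6

Satisfying assignments:
  x1=F x2=T x3=T x4=F x5=F x6=F
  x1=F x2=T x3=T x4=F x5=T x6=F
  x1=F x2=T x3=T x4=F x5=T x6=T
  x1=F x2=T x3=T x4=T x5=F x6=F
  x1=F x2=T x3=T x4=T x5=T x6=F
  x1=F x2=T x3=T x4=T x5=T x6=T
Count: 6.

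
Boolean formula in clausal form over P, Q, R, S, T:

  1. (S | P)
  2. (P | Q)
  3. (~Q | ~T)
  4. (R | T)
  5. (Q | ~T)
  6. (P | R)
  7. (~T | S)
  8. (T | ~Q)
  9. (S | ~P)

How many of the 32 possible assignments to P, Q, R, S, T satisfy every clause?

1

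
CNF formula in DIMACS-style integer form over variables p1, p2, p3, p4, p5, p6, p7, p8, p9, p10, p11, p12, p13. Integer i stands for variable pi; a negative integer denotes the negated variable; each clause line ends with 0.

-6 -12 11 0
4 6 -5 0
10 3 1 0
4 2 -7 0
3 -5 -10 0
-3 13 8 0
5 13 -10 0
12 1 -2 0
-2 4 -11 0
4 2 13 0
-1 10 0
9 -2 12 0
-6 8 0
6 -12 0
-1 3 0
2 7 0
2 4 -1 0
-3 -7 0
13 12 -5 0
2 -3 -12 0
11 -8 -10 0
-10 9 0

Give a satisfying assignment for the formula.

p1=1, p2=1, p3=1, p4=1, p5=0, p6=0, p7=0, p8=0, p9=1, p10=1, p11=0, p12=0, p13=1

Pure literal: p4 appears only positively; assign p4 = True.
Pure literal: p9 appears only positively; assign p9 = True.
Try p1 = True.
  then p10 is forced to True.
  then p3 is forced to True.
  then p7 is forced to False.
  then p2 is forced to True.
Set p5 = False and propagate.
  then p13 is forced to True.
Set p6 = False and propagate.
  then p12 is forced to False.
The remaining clauses are satisfied by p8 = False, p11 = False.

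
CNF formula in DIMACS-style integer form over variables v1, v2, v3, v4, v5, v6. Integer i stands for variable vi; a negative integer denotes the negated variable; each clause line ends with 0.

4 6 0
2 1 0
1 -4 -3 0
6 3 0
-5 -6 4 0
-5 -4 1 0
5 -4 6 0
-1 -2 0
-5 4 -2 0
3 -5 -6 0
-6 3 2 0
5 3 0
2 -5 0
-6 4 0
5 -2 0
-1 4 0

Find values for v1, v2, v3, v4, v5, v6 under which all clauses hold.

v1=T, v2=F, v3=T, v4=T, v5=F, v6=T

Try v1 = True.
  then v2 is forced to False.
  then v5 is forced to False.
  then v3 is forced to True.
  then v4 is forced to True.
  then v6 is forced to True.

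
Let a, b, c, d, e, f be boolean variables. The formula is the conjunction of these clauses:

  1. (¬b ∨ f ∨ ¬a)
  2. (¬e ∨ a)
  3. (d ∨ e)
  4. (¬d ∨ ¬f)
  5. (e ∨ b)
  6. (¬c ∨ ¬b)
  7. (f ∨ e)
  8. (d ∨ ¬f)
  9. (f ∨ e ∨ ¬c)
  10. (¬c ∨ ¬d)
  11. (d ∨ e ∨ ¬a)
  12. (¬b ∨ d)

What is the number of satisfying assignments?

3

The models are:
  a=T b=F c=F d=F e=T f=F
  a=T b=F c=F d=T e=T f=F
  a=T b=F c=T d=F e=T f=F
Count: 3.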